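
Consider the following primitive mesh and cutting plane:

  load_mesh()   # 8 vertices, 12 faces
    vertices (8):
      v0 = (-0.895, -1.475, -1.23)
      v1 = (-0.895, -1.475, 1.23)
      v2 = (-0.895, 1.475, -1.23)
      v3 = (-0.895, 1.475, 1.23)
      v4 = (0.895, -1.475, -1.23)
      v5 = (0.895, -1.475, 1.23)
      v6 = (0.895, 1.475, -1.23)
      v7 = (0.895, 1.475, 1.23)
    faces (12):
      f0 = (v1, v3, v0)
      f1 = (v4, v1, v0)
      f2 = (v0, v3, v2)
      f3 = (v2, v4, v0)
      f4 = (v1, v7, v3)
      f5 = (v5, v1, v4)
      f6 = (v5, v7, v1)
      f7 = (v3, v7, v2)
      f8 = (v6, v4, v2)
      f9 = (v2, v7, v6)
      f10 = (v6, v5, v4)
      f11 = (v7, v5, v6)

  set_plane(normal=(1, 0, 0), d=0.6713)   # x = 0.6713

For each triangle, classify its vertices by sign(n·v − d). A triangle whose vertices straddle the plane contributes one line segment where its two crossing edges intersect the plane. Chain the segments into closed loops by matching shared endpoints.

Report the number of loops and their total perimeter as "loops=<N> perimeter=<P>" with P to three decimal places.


Straddling triangles (8 of 12):
  (v4,v1,v0) [+--] → (0.6713, -1.475, -0.922569)–(0.6713, -1.475, -1.23)  len=0.3074
  (v2,v4,v0) [-+-] → (0.6713, -1.10633, -1.23)–(0.6713, -1.475, -1.23)  len=0.3687
  (v1,v7,v3) [-+-] → (0.6713, 1.10633, 1.23)–(0.6713, 1.475, 1.23)  len=0.3687
  (v5,v1,v4) [+-+] → (0.6713, -1.475, 1.23)–(0.6713, -1.475, -0.922569)  len=2.1526
  (v5,v7,v1) [++-] → (0.6713, 1.10633, 1.23)–(0.6713, -1.475, 1.23)  len=2.5813
  (v3,v7,v2) [-+-] → (0.6713, 1.475, 1.23)–(0.6713, 1.475, 0.922569)  len=0.3074
  (v6,v4,v2) [++-] → (0.6713, -1.10633, -1.23)–(0.6713, 1.475, -1.23)  len=2.5813
  (v2,v7,v6) [-++] → (0.6713, 1.475, 0.922569)–(0.6713, 1.475, -1.23)  len=2.1526

Chained into 1 loop(s):
  loop 1: 8 segments, perimeter = 10.8200
Total perimeter = 10.820

loops=1 perimeter=10.820


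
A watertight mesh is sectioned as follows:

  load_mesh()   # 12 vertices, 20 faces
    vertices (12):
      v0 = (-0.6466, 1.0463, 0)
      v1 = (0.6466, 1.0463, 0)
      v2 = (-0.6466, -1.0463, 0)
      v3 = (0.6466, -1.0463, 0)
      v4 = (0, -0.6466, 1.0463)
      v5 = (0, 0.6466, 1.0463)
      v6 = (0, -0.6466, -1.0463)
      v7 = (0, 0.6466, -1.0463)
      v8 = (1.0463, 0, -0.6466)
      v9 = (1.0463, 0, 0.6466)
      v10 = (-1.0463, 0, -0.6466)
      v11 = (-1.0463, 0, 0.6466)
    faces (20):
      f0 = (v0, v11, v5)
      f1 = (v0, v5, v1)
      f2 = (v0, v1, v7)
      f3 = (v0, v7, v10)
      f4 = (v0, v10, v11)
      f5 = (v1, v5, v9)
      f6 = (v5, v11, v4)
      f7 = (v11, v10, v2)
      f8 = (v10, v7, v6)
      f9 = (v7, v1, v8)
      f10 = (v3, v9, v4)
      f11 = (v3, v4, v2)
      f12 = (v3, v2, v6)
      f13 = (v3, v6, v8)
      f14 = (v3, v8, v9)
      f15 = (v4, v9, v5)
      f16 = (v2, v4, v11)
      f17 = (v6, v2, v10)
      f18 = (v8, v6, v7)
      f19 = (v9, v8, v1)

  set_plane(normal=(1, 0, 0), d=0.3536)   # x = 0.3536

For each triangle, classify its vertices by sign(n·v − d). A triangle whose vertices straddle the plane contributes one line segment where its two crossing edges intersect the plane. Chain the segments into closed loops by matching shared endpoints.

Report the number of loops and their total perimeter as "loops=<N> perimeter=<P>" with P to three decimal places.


Straddling triangles (10 of 20):
  (v0,v5,v1) [--+] → (0.3536, 0.86518, 0.47412)–(0.3536, 1.0463, 0)  len=0.5075
  (v0,v1,v7) [-+-] → (0.3536, 1.0463, 0)–(0.3536, 0.86518, -0.47412)  len=0.5075
  (v1,v5,v9) [+-+] → (0.3536, 0.86518, 0.47412)–(0.3536, 0.42808, 0.91122)  len=0.6182
  (v7,v1,v8) [-++] → (0.3536, 0.86518, -0.47412)–(0.3536, 0.42808, -0.91122)  len=0.6182
  (v3,v9,v4) [++-] → (0.3536, -0.42808, 0.91122)–(0.3536, -0.86518, 0.47412)  len=0.6182
  (v3,v4,v2) [+--] → (0.3536, -0.86518, 0.47412)–(0.3536, -1.0463, 0)  len=0.5075
  (v3,v2,v6) [+--] → (0.3536, -1.0463, 0)–(0.3536, -0.86518, -0.47412)  len=0.5075
  (v3,v6,v8) [+-+] → (0.3536, -0.86518, -0.47412)–(0.3536, -0.42808, -0.91122)  len=0.6182
  (v4,v9,v5) [-+-] → (0.3536, -0.42808, 0.91122)–(0.3536, 0.42808, 0.91122)  len=0.8562
  (v8,v6,v7) [+--] → (0.3536, -0.42808, -0.91122)–(0.3536, 0.42808, -0.91122)  len=0.8562

Chained into 1 loop(s):
  loop 1: 10 segments, perimeter = 6.2151
Total perimeter = 6.215

loops=1 perimeter=6.215


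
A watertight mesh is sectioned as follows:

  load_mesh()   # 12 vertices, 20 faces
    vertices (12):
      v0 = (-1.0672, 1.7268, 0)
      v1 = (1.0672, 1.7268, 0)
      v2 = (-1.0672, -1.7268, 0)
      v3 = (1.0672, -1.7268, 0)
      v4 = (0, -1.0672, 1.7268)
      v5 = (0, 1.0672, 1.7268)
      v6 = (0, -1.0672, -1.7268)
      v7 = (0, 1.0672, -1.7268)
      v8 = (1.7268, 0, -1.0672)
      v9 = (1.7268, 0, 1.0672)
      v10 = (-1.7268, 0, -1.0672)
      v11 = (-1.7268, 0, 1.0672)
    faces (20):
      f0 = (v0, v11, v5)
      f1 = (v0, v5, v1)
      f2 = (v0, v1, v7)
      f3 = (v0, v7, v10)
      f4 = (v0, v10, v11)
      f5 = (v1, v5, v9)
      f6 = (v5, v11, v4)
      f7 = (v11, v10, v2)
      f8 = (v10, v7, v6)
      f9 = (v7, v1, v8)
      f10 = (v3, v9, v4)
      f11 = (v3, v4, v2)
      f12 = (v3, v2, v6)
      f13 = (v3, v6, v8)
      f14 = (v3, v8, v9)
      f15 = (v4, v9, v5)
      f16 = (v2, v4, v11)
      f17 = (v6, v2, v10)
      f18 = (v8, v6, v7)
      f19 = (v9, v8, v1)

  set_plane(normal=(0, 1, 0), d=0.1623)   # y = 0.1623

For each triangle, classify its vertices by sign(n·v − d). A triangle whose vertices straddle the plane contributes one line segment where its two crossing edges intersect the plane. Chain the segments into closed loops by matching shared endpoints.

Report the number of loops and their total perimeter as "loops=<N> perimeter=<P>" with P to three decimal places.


Straddling triangles (10 of 20):
  (v0,v11,v5) [+-+] → (-1.6648, 0.1623, 0.966895)–(-1.46419, 0.1623, 1.16751)  len=0.2837
  (v0,v7,v10) [++-] → (-1.46419, 0.1623, -1.16751)–(-1.6648, 0.1623, -0.966895)  len=0.2837
  (v0,v10,v11) [+--] → (-1.6648, 0.1623, -0.966895)–(-1.6648, 0.1623, 0.966895)  len=1.9338
  (v1,v5,v9) [++-] → (1.46419, 0.1623, 1.16751)–(1.6648, 0.1623, 0.966895)  len=0.2837
  (v5,v11,v4) [+--] → (-1.46419, 0.1623, 1.16751)–(0, 0.1623, 1.7268)  len=1.5674
  (v10,v7,v6) [-+-] → (-1.46419, 0.1623, -1.16751)–(0, 0.1623, -1.7268)  len=1.5674
  (v7,v1,v8) [++-] → (1.6648, 0.1623, -0.966895)–(1.46419, 0.1623, -1.16751)  len=0.2837
  (v4,v9,v5) [--+] → (1.46419, 0.1623, 1.16751)–(0, 0.1623, 1.7268)  len=1.5674
  (v8,v6,v7) [--+] → (0, 0.1623, -1.7268)–(1.46419, 0.1623, -1.16751)  len=1.5674
  (v9,v8,v1) [--+] → (1.6648, 0.1623, -0.966895)–(1.6648, 0.1623, 0.966895)  len=1.9338

Chained into 1 loop(s):
  loop 1: 10 segments, perimeter = 11.2719
Total perimeter = 11.272

loops=1 perimeter=11.272


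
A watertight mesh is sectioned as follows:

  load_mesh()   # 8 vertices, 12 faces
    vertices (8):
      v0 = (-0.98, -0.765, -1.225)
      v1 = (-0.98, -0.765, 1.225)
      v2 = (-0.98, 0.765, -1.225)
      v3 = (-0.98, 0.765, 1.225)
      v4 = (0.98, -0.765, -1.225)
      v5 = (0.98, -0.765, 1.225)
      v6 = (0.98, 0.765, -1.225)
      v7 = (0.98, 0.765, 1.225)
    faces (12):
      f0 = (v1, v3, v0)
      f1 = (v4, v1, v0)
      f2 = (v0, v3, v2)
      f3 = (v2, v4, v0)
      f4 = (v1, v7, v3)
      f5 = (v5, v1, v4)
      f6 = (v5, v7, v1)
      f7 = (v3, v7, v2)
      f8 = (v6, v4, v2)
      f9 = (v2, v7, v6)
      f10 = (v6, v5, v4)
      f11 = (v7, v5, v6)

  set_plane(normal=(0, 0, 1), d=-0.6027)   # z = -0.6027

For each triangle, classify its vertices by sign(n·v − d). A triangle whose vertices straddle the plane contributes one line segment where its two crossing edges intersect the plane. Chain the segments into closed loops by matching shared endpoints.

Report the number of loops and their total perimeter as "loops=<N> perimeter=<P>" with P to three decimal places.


loops=1 perimeter=6.980

Straddling triangles (8 of 12):
  (v1,v3,v0) [++-] → (-0.98, -0.37638, -0.6027)–(-0.98, -0.765, -0.6027)  len=0.3886
  (v4,v1,v0) [-+-] → (0.48216, -0.765, -0.6027)–(-0.98, -0.765, -0.6027)  len=1.4622
  (v0,v3,v2) [-+-] → (-0.98, -0.37638, -0.6027)–(-0.98, 0.765, -0.6027)  len=1.1414
  (v5,v1,v4) [++-] → (0.48216, -0.765, -0.6027)–(0.98, -0.765, -0.6027)  len=0.4978
  (v3,v7,v2) [++-] → (-0.48216, 0.765, -0.6027)–(-0.98, 0.765, -0.6027)  len=0.4978
  (v2,v7,v6) [-+-] → (-0.48216, 0.765, -0.6027)–(0.98, 0.765, -0.6027)  len=1.4622
  (v6,v5,v4) [-+-] → (0.98, 0.37638, -0.6027)–(0.98, -0.765, -0.6027)  len=1.1414
  (v7,v5,v6) [++-] → (0.98, 0.37638, -0.6027)–(0.98, 0.765, -0.6027)  len=0.3886

Chained into 1 loop(s):
  loop 1: 8 segments, perimeter = 6.9800
Total perimeter = 6.980


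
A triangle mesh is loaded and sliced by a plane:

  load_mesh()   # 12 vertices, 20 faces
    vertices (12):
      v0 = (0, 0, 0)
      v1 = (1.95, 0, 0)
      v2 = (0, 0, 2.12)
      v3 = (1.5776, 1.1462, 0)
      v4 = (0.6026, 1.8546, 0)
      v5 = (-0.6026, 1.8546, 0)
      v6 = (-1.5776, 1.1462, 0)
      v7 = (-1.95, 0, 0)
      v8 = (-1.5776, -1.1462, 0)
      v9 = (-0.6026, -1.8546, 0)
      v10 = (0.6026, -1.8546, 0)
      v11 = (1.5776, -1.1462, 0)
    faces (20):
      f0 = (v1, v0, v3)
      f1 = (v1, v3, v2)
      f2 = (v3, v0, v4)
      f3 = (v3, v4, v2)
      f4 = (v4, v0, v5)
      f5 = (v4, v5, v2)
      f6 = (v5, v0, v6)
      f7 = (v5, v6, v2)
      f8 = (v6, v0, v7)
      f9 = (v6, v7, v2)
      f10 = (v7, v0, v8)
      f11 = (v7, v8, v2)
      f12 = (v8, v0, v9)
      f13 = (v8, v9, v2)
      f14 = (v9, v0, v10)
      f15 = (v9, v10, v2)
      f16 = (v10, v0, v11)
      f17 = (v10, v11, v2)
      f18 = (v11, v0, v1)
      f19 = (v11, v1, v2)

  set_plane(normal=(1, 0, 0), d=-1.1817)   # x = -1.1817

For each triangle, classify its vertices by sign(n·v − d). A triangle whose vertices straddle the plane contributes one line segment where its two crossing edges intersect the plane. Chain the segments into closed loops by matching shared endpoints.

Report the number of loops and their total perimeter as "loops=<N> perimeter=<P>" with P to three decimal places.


loops=1 perimeter=6.256

Straddling triangles (8 of 20):
  (v5,v0,v6) [++-] → (-1.1817, 0.85856, 0)–(-1.1817, 1.43385, 0)  len=0.5753
  (v5,v6,v2) [+-+] → (-1.1817, 1.43385, 0)–(-1.1817, 0.85856, 0.532016)  len=0.7836
  (v6,v0,v7) [-+-] → (-1.1817, 0.85856, 0)–(-1.1817, 0, 0)  len=0.8586
  (v6,v7,v2) [--+] → (-1.1817, 0, 0.83528)–(-1.1817, 0.85856, 0.532016)  len=0.9105
  (v7,v0,v8) [-+-] → (-1.1817, 0, 0)–(-1.1817, -0.85856, 0)  len=0.8586
  (v7,v8,v2) [--+] → (-1.1817, -0.85856, 0.532016)–(-1.1817, 0, 0.83528)  len=0.9105
  (v8,v0,v9) [-++] → (-1.1817, -0.85856, 0)–(-1.1817, -1.43385, 0)  len=0.5753
  (v8,v9,v2) [-++] → (-1.1817, -1.43385, 0)–(-1.1817, -0.85856, 0.532016)  len=0.7836

Chained into 1 loop(s):
  loop 1: 8 segments, perimeter = 6.2559
Total perimeter = 6.256


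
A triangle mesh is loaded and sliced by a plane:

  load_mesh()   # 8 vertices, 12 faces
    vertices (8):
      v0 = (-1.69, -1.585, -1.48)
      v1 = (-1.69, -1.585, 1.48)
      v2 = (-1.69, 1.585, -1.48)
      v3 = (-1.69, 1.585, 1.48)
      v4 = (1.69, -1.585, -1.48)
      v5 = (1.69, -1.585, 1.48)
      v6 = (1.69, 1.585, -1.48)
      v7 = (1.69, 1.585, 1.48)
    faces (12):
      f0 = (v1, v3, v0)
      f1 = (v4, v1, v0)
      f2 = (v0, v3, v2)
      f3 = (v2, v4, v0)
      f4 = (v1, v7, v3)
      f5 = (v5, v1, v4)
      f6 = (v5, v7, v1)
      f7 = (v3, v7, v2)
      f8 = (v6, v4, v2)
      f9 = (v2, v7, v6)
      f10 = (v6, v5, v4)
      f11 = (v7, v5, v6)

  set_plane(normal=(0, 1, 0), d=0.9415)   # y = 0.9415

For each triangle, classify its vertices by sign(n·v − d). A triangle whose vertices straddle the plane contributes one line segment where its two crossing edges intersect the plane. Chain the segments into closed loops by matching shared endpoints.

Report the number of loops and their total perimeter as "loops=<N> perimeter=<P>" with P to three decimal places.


loops=1 perimeter=12.680

Straddling triangles (8 of 12):
  (v1,v3,v0) [-+-] → (-1.69, 0.9415, 1.48)–(-1.69, 0.9415, 0.879129)  len=0.6009
  (v0,v3,v2) [-++] → (-1.69, 0.9415, 0.879129)–(-1.69, 0.9415, -1.48)  len=2.3591
  (v2,v4,v0) [+--] → (-1.00387, 0.9415, -1.48)–(-1.69, 0.9415, -1.48)  len=0.6861
  (v1,v7,v3) [-++] → (1.00387, 0.9415, 1.48)–(-1.69, 0.9415, 1.48)  len=2.6939
  (v5,v7,v1) [-+-] → (1.69, 0.9415, 1.48)–(1.00387, 0.9415, 1.48)  len=0.6861
  (v6,v4,v2) [+-+] → (1.69, 0.9415, -1.48)–(-1.00387, 0.9415, -1.48)  len=2.6939
  (v6,v5,v4) [+--] → (1.69, 0.9415, -0.879129)–(1.69, 0.9415, -1.48)  len=0.6009
  (v7,v5,v6) [+-+] → (1.69, 0.9415, 1.48)–(1.69, 0.9415, -0.879129)  len=2.3591

Chained into 1 loop(s):
  loop 1: 8 segments, perimeter = 12.6800
Total perimeter = 12.680


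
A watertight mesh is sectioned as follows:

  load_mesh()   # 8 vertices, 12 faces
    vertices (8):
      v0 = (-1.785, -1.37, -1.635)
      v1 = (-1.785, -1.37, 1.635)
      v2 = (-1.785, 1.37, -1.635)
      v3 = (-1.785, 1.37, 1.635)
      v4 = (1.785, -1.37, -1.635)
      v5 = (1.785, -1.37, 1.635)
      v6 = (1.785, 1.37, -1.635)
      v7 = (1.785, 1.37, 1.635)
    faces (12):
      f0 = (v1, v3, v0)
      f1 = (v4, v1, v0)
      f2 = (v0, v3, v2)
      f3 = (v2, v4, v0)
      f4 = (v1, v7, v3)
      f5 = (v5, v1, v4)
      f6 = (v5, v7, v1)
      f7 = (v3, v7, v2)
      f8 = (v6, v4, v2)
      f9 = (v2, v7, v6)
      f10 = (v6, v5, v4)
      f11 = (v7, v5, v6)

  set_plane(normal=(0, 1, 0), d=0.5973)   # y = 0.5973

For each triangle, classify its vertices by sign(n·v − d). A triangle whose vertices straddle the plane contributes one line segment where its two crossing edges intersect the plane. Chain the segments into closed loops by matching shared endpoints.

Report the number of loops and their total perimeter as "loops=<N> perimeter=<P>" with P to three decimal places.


Straddling triangles (8 of 12):
  (v1,v3,v0) [-+-] → (-1.785, 0.5973, 1.635)–(-1.785, 0.5973, 0.712836)  len=0.9222
  (v0,v3,v2) [-++] → (-1.785, 0.5973, 0.712836)–(-1.785, 0.5973, -1.635)  len=2.3478
  (v2,v4,v0) [+--] → (-0.778234, 0.5973, -1.635)–(-1.785, 0.5973, -1.635)  len=1.0068
  (v1,v7,v3) [-++] → (0.778234, 0.5973, 1.635)–(-1.785, 0.5973, 1.635)  len=2.5632
  (v5,v7,v1) [-+-] → (1.785, 0.5973, 1.635)–(0.778234, 0.5973, 1.635)  len=1.0068
  (v6,v4,v2) [+-+] → (1.785, 0.5973, -1.635)–(-0.778234, 0.5973, -1.635)  len=2.5632
  (v6,v5,v4) [+--] → (1.785, 0.5973, -0.712836)–(1.785, 0.5973, -1.635)  len=0.9222
  (v7,v5,v6) [+-+] → (1.785, 0.5973, 1.635)–(1.785, 0.5973, -0.712836)  len=2.3478

Chained into 1 loop(s):
  loop 1: 8 segments, perimeter = 13.6800
Total perimeter = 13.680

loops=1 perimeter=13.680


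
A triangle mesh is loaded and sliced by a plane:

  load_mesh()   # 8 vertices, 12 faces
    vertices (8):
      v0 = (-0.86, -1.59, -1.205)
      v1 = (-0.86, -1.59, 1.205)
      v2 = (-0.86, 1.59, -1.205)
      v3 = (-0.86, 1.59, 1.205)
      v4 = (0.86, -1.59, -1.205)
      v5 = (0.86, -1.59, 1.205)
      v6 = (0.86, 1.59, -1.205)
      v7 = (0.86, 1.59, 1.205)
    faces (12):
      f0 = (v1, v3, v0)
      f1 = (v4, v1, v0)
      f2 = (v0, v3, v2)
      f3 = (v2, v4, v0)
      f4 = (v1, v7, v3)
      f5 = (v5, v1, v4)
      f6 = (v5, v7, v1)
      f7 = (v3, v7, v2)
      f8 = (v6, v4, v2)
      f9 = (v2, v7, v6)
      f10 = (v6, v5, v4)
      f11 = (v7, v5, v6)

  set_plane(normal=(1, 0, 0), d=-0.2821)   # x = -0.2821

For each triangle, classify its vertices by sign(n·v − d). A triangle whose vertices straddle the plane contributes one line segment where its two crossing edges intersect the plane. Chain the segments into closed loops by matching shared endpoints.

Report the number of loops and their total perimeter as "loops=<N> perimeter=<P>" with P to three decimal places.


Straddling triangles (8 of 12):
  (v4,v1,v0) [+--] → (-0.2821, -1.59, 0.395268)–(-0.2821, -1.59, -1.205)  len=1.6003
  (v2,v4,v0) [-+-] → (-0.2821, 0.521557, -1.205)–(-0.2821, -1.59, -1.205)  len=2.1116
  (v1,v7,v3) [-+-] → (-0.2821, -0.521557, 1.205)–(-0.2821, 1.59, 1.205)  len=2.1116
  (v5,v1,v4) [+-+] → (-0.2821, -1.59, 1.205)–(-0.2821, -1.59, 0.395268)  len=0.8097
  (v5,v7,v1) [++-] → (-0.2821, -0.521557, 1.205)–(-0.2821, -1.59, 1.205)  len=1.0684
  (v3,v7,v2) [-+-] → (-0.2821, 1.59, 1.205)–(-0.2821, 1.59, -0.395268)  len=1.6003
  (v6,v4,v2) [++-] → (-0.2821, 0.521557, -1.205)–(-0.2821, 1.59, -1.205)  len=1.0684
  (v2,v7,v6) [-++] → (-0.2821, 1.59, -0.395268)–(-0.2821, 1.59, -1.205)  len=0.8097

Chained into 1 loop(s):
  loop 1: 8 segments, perimeter = 11.1800
Total perimeter = 11.180

loops=1 perimeter=11.180


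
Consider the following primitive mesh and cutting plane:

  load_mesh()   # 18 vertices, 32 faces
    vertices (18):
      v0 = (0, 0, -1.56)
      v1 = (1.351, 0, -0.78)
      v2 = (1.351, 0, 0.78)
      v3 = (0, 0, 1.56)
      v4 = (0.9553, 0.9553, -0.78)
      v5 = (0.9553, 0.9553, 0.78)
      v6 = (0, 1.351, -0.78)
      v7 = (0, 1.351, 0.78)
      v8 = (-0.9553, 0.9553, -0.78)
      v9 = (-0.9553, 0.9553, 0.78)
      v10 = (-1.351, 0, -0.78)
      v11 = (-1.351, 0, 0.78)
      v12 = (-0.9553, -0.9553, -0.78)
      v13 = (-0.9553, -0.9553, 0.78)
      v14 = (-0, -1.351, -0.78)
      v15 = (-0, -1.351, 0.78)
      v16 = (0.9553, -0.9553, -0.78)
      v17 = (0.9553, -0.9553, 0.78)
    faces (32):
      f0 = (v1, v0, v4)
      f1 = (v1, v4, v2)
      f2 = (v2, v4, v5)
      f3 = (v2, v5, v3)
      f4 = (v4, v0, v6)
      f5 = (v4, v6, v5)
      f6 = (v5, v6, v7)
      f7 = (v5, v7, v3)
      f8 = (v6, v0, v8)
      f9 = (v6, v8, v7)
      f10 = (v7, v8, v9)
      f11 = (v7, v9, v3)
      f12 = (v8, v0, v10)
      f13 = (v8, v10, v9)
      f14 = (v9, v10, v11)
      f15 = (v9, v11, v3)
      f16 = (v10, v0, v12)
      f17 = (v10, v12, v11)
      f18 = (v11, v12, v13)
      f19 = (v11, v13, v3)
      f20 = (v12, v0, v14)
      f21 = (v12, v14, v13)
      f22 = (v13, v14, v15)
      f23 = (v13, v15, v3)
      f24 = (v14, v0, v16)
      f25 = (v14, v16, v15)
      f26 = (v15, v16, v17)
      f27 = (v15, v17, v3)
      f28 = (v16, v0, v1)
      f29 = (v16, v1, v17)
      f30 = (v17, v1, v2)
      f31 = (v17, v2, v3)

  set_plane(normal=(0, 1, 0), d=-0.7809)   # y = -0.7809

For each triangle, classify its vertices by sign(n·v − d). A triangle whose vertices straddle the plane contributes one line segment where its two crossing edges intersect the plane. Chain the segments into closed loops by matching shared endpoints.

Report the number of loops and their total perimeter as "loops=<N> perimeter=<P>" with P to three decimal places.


Straddling triangles (12 of 32):
  (v10,v0,v12) [++-] → (-0.7809, -0.7809, -0.922397)–(-1.02754, -0.7809, -0.78)  len=0.2848
  (v10,v12,v11) [+-+] → (-1.02754, -0.7809, -0.78)–(-1.02754, -0.7809, -0.495206)  len=0.2848
  (v11,v12,v13) [+--] → (-1.02754, -0.7809, -0.495206)–(-1.02754, -0.7809, 0.78)  len=1.2752
  (v11,v13,v3) [+-+] → (-1.02754, -0.7809, 0.78)–(-0.7809, -0.7809, 0.922397)  len=0.2848
  (v12,v0,v14) [-+-] → (-0.7809, -0.7809, -0.922397)–(0, -0.7809, -1.10915)  len=0.8029
  (v13,v15,v3) [--+] → (0, -0.7809, 1.10915)–(-0.7809, -0.7809, 0.922397)  len=0.8029
  (v14,v0,v16) [-+-] → (0, -0.7809, -1.10915)–(0.7809, -0.7809, -0.922397)  len=0.8029
  (v15,v17,v3) [--+] → (0.7809, -0.7809, 0.922397)–(0, -0.7809, 1.10915)  len=0.8029
  (v16,v0,v1) [-++] → (0.7809, -0.7809, -0.922397)–(1.02754, -0.7809, -0.78)  len=0.2848
  (v16,v1,v17) [-+-] → (1.02754, -0.7809, -0.78)–(1.02754, -0.7809, 0.495206)  len=1.2752
  (v17,v1,v2) [-++] → (1.02754, -0.7809, 0.495206)–(1.02754, -0.7809, 0.78)  len=0.2848
  (v17,v2,v3) [-++] → (1.02754, -0.7809, 0.78)–(0.7809, -0.7809, 0.922397)  len=0.2848

Chained into 1 loop(s):
  loop 1: 12 segments, perimeter = 7.4709
Total perimeter = 7.471

loops=1 perimeter=7.471


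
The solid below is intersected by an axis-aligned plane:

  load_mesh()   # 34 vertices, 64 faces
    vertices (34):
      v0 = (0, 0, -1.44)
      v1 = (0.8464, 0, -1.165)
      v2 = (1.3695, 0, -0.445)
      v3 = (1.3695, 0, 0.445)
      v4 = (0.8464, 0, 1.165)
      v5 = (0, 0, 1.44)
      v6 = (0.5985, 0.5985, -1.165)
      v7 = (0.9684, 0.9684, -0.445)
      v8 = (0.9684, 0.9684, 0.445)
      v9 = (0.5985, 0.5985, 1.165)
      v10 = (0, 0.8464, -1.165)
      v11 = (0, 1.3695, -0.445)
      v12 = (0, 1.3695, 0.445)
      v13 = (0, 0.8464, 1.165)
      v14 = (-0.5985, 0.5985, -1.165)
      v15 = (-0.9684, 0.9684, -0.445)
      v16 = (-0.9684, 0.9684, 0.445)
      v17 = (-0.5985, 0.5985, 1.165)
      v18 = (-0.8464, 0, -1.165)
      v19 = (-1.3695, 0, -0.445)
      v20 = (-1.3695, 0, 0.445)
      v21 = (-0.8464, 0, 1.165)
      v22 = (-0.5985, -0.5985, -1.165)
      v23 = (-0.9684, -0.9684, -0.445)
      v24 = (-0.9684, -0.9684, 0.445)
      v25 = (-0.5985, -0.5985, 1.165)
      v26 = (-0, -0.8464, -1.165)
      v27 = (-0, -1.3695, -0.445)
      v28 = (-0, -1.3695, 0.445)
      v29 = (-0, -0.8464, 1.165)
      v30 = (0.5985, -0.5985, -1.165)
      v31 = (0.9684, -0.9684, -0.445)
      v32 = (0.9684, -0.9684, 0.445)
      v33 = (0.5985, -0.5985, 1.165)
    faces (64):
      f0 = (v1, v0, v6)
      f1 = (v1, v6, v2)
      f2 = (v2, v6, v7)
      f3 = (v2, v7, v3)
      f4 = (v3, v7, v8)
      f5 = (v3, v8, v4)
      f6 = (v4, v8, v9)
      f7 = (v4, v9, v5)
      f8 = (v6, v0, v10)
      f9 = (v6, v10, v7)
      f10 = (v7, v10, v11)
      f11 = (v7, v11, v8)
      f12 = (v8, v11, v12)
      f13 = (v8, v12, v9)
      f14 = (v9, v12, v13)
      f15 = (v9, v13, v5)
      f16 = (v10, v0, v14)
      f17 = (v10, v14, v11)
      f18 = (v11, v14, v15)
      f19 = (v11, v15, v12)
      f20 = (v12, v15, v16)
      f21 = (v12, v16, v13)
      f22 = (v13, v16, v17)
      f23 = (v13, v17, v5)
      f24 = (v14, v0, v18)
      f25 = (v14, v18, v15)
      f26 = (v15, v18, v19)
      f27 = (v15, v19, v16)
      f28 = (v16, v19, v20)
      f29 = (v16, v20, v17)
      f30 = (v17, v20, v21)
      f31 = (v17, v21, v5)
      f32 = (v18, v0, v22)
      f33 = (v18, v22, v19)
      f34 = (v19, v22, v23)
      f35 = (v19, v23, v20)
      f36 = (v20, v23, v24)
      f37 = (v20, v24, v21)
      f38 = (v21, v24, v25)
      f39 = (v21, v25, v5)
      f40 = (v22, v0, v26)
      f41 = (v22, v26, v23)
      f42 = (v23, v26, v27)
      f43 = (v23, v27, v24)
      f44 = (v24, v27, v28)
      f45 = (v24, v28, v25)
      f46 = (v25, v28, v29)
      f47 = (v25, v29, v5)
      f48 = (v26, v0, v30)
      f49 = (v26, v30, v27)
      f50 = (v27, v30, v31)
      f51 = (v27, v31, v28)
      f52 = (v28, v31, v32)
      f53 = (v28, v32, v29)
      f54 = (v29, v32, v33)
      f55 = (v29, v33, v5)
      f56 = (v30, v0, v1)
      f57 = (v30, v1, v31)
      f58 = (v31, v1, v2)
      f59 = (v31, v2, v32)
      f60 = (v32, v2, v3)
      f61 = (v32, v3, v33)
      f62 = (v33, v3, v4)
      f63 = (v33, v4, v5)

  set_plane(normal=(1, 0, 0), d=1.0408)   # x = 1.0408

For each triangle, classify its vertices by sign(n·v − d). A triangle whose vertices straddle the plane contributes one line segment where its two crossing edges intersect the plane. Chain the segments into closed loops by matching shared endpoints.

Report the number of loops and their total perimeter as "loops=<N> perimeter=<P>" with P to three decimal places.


loops=1 perimeter=5.434

Straddling triangles (10 of 64):
  (v1,v6,v2) [--+] → (1.0408, 0.255158, -0.751957)–(1.0408, 0, -0.897426)  len=0.2937
  (v2,v6,v7) [+--] → (1.0408, 0.255158, -0.751957)–(1.0408, 0.7936, -0.445)  len=0.6198
  (v2,v7,v3) [+-+] → (1.0408, 0.7936, -0.445)–(1.0408, 0.7936, -0.284352)  len=0.1606
  (v3,v7,v8) [+--] → (1.0408, 0.7936, -0.284352)–(1.0408, 0.7936, 0.445)  len=0.7294
  (v3,v8,v4) [+--] → (1.0408, 0.7936, 0.445)–(1.0408, 0, 0.897426)  len=0.9135
  (v31,v1,v2) [--+] → (1.0408, 0, -0.897426)–(1.0408, -0.7936, -0.445)  len=0.9135
  (v31,v2,v32) [-+-] → (1.0408, -0.7936, -0.445)–(1.0408, -0.7936, 0.284352)  len=0.7294
  (v32,v2,v3) [-++] → (1.0408, -0.7936, 0.284352)–(1.0408, -0.7936, 0.445)  len=0.1606
  (v32,v3,v33) [-+-] → (1.0408, -0.7936, 0.445)–(1.0408, -0.255158, 0.751957)  len=0.6198
  (v33,v3,v4) [-+-] → (1.0408, -0.255158, 0.751957)–(1.0408, 0, 0.897426)  len=0.2937

Chained into 1 loop(s):
  loop 1: 10 segments, perimeter = 5.4340
Total perimeter = 5.434


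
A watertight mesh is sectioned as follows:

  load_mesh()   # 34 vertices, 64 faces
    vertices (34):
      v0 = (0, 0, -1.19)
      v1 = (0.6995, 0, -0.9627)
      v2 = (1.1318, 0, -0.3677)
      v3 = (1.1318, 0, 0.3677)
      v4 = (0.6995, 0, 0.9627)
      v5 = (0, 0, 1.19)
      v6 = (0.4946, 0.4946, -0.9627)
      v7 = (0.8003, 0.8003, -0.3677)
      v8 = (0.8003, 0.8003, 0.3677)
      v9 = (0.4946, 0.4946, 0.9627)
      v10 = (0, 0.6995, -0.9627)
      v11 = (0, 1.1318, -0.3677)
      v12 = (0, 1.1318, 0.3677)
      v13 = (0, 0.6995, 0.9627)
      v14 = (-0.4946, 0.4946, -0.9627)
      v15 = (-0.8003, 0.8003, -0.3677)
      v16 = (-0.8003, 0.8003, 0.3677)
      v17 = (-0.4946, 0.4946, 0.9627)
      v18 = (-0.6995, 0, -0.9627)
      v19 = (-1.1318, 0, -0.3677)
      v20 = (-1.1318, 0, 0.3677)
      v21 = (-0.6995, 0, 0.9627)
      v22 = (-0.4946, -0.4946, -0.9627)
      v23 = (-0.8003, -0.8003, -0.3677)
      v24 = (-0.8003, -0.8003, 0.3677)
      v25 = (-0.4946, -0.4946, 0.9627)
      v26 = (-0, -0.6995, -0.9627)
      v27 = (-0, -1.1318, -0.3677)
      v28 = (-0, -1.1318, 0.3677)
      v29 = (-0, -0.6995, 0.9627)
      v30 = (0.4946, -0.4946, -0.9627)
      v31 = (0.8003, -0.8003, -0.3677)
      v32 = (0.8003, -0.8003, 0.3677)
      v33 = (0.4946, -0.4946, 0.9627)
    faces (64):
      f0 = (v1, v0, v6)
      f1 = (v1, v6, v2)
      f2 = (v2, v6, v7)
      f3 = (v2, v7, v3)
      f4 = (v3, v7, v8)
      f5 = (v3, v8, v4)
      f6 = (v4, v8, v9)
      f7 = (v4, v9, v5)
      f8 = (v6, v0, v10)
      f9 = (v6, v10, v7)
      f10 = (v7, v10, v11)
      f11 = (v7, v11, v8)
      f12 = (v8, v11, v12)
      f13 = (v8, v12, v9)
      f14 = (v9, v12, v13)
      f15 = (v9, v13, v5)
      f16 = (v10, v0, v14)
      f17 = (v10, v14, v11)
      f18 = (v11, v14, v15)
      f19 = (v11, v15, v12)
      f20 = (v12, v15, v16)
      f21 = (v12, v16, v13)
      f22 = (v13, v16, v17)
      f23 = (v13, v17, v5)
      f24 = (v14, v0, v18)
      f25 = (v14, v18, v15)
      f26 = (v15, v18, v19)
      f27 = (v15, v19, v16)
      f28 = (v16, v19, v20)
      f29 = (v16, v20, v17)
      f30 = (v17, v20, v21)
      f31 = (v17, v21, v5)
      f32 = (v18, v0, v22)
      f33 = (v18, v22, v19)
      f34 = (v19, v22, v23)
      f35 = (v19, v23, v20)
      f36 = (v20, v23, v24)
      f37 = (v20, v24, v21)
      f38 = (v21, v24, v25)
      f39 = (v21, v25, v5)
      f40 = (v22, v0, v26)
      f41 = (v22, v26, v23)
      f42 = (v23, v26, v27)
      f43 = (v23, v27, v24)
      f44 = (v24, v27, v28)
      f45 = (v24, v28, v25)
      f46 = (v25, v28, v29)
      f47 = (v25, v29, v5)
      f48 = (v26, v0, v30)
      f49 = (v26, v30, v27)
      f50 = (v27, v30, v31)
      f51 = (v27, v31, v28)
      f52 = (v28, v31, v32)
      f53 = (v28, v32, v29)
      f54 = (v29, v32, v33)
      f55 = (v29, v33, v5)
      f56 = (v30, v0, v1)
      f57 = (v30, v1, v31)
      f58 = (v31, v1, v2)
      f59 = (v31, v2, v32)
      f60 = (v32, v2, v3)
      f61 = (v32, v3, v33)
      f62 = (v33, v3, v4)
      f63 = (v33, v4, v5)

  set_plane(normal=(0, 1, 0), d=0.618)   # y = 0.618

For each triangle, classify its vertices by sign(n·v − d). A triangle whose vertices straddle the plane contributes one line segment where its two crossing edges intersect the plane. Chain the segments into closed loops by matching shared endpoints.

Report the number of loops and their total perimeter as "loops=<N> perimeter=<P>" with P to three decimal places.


Straddling triangles (20 of 64):
  (v2,v6,v7) [--+] → (0.618, 0.618, -0.72252)–(0.875812, 0.618, -0.3677)  len=0.4386
  (v2,v7,v3) [-+-] → (0.875812, 0.618, -0.3677)–(0.875812, 0.618, -0.200184)  len=0.1675
  (v3,v7,v8) [-++] → (0.875812, 0.618, -0.200184)–(0.875812, 0.618, 0.3677)  len=0.5679
  (v3,v8,v4) [-+-] → (0.875812, 0.618, 0.3677)–(0.777339, 0.618, 0.503235)  len=0.1675
  (v4,v8,v9) [-+-] → (0.777339, 0.618, 0.503235)–(0.618, 0.618, 0.72252)  len=0.2711
  (v6,v0,v10) [--+] → (0, 0.618, -0.989183)–(0.19673, 0.618, -0.9627)  len=0.1985
  (v6,v10,v7) [-++] → (0.19673, 0.618, -0.9627)–(0.618, 0.618, -0.72252)  len=0.4849
  (v8,v12,v9) [++-] → (0.398816, 0.618, 0.847472)–(0.618, 0.618, 0.72252)  len=0.2523
  (v9,v12,v13) [-++] → (0.398816, 0.618, 0.847472)–(0.19673, 0.618, 0.9627)  len=0.2326
  (v9,v13,v5) [-+-] → (0.19673, 0.618, 0.9627)–(0, 0.618, 0.989183)  len=0.1985
  (v10,v0,v14) [+--] → (0, 0.618, -0.989183)–(-0.19673, 0.618, -0.9627)  len=0.1985
  (v10,v14,v11) [+-+] → (-0.19673, 0.618, -0.9627)–(-0.398816, 0.618, -0.847472)  len=0.2326
  (v11,v14,v15) [+-+] → (-0.398816, 0.618, -0.847472)–(-0.618, 0.618, -0.72252)  len=0.2523
  (v13,v16,v17) [++-] → (-0.618, 0.618, 0.72252)–(-0.19673, 0.618, 0.9627)  len=0.4849
  (v13,v17,v5) [+--] → (-0.19673, 0.618, 0.9627)–(0, 0.618, 0.989183)  len=0.1985
  (v14,v18,v15) [--+] → (-0.777339, 0.618, -0.503235)–(-0.618, 0.618, -0.72252)  len=0.2711
  (v15,v18,v19) [+--] → (-0.777339, 0.618, -0.503235)–(-0.875812, 0.618, -0.3677)  len=0.1675
  (v15,v19,v16) [+-+] → (-0.875812, 0.618, -0.3677)–(-0.875812, 0.618, 0.200184)  len=0.5679
  (v16,v19,v20) [+--] → (-0.875812, 0.618, 0.200184)–(-0.875812, 0.618, 0.3677)  len=0.1675
  (v16,v20,v17) [+--] → (-0.875812, 0.618, 0.3677)–(-0.618, 0.618, 0.72252)  len=0.4386

Chained into 1 loop(s):
  loop 1: 20 segments, perimeter = 5.9589
Total perimeter = 5.959

loops=1 perimeter=5.959


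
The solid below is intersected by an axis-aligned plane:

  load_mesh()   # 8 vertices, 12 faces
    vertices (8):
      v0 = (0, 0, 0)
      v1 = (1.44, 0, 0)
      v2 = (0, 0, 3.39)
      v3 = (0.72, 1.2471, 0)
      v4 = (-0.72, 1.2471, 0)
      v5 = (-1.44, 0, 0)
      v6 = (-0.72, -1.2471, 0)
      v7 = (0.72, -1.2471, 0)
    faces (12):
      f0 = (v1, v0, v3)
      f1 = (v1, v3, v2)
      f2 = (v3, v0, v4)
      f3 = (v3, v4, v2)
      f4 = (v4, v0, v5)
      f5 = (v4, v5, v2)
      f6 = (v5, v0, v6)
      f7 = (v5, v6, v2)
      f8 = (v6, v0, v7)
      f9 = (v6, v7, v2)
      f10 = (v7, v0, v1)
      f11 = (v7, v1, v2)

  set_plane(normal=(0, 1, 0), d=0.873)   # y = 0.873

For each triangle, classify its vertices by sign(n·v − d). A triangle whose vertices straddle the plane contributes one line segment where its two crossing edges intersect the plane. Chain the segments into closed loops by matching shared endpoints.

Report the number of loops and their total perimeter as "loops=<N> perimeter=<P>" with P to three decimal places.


Straddling triangles (6 of 12):
  (v1,v0,v3) [--+] → (0.504017, 0.873, 0)–(0.935983, 0.873, 0)  len=0.4320
  (v1,v3,v2) [-+-] → (0.935983, 0.873, 0)–(0.504017, 0.873, 1.01692)  len=1.1049
  (v3,v0,v4) [+-+] → (0.504017, 0.873, 0)–(-0.504017, 0.873, 0)  len=1.0080
  (v3,v4,v2) [++-] → (-0.504017, 0.873, 1.01692)–(0.504017, 0.873, 1.01692)  len=1.0080
  (v4,v0,v5) [+--] → (-0.504017, 0.873, 0)–(-0.935983, 0.873, 0)  len=0.4320
  (v4,v5,v2) [+--] → (-0.935983, 0.873, 0)–(-0.504017, 0.873, 1.01692)  len=1.1049

Chained into 1 loop(s):
  loop 1: 6 segments, perimeter = 5.0897
Total perimeter = 5.090

loops=1 perimeter=5.090


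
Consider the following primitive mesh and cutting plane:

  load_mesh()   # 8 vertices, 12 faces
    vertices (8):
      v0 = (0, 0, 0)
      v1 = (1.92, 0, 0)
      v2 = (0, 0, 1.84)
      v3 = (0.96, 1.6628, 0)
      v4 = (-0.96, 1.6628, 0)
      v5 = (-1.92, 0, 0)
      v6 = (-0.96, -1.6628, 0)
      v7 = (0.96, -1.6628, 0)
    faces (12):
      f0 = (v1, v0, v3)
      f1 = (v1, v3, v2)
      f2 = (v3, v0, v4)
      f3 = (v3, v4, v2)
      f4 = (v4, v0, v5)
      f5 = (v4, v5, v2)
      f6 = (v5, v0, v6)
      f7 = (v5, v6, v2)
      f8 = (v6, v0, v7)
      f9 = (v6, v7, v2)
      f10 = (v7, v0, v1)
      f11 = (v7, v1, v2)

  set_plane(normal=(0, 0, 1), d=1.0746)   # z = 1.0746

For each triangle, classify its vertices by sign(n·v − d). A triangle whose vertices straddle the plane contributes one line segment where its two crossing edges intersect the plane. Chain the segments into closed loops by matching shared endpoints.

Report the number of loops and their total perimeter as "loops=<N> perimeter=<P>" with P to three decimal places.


Straddling triangles (6 of 12):
  (v1,v3,v2) [--+] → (0.399339, 0.691689, 1.0746)–(0.798678, 0, 1.0746)  len=0.7987
  (v3,v4,v2) [--+] → (-0.399339, 0.691689, 1.0746)–(0.399339, 0.691689, 1.0746)  len=0.7987
  (v4,v5,v2) [--+] → (-0.798678, 0, 1.0746)–(-0.399339, 0.691689, 1.0746)  len=0.7987
  (v5,v6,v2) [--+] → (-0.399339, -0.691689, 1.0746)–(-0.798678, 0, 1.0746)  len=0.7987
  (v6,v7,v2) [--+] → (0.399339, -0.691689, 1.0746)–(-0.399339, -0.691689, 1.0746)  len=0.7987
  (v7,v1,v2) [--+] → (0.798678, 0, 1.0746)–(0.399339, -0.691689, 1.0746)  len=0.7987

Chained into 1 loop(s):
  loop 1: 6 segments, perimeter = 4.7921
Total perimeter = 4.792

loops=1 perimeter=4.792


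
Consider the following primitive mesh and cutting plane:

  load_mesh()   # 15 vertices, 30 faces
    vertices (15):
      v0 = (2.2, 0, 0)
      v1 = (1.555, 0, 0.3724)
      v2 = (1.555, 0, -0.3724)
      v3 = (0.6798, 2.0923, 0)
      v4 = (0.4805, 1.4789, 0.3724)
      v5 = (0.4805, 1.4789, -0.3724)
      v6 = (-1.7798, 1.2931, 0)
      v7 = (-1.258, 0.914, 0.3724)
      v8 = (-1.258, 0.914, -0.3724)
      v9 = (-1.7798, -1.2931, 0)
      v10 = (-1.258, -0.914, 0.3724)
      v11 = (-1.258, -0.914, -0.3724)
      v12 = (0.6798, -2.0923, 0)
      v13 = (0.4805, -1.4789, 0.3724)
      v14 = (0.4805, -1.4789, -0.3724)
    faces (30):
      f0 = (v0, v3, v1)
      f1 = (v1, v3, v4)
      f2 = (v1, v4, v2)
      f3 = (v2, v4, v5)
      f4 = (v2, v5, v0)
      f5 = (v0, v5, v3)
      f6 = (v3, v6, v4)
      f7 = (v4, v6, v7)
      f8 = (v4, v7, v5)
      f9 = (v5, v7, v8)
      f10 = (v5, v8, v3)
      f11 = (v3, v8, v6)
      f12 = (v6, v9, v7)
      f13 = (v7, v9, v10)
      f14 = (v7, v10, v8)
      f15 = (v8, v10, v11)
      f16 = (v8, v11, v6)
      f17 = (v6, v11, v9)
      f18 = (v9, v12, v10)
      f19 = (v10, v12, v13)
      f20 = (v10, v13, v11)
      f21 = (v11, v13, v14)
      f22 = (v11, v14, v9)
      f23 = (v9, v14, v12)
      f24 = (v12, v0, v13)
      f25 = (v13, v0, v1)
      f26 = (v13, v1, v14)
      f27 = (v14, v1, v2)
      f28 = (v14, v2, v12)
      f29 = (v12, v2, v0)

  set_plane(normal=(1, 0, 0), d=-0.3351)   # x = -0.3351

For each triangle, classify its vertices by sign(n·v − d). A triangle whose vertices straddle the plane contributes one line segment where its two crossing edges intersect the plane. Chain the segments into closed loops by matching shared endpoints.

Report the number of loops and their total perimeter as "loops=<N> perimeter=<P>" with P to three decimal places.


loops=2 perimeter=4.142

Straddling triangles (12 of 30):
  (v3,v6,v4) [+-+] → (-0.3351, 1.76253, 0)–(-0.3351, 1.41186, 0.238024)  len=0.4238
  (v4,v6,v7) [+--] → (-0.3351, 1.41186, 0.238024)–(-0.3351, 1.21388, 0.3724)  len=0.2393
  (v4,v7,v5) [+-+] → (-0.3351, 1.21388, 0.3724)–(-0.3351, 1.21388, -0.0229845)  len=0.3954
  (v5,v7,v8) [+--] → (-0.3351, 1.21388, -0.0229845)–(-0.3351, 1.21388, -0.3724)  len=0.3494
  (v5,v8,v3) [+-+] → (-0.3351, 1.21388, -0.3724)–(-0.3351, 1.47518, -0.19504)  len=0.3158
  (v3,v8,v6) [+--] → (-0.3351, 1.47518, -0.19504)–(-0.3351, 1.76253, 0)  len=0.3473
  (v9,v12,v10) [-+-] → (-0.3351, -1.76253, 0)–(-0.3351, -1.47518, 0.19504)  len=0.3473
  (v10,v12,v13) [-++] → (-0.3351, -1.47518, 0.19504)–(-0.3351, -1.21388, 0.3724)  len=0.3158
  (v10,v13,v11) [-+-] → (-0.3351, -1.21388, 0.3724)–(-0.3351, -1.21388, 0.0229845)  len=0.3494
  (v11,v13,v14) [-++] → (-0.3351, -1.21388, 0.0229845)–(-0.3351, -1.21388, -0.3724)  len=0.3954
  (v11,v14,v9) [-+-] → (-0.3351, -1.21388, -0.3724)–(-0.3351, -1.41186, -0.238024)  len=0.2393
  (v9,v14,v12) [-++] → (-0.3351, -1.41186, -0.238024)–(-0.3351, -1.76253, 0)  len=0.4238

Chained into 2 loop(s):
  loop 1: 6 segments, perimeter = 2.0710
  loop 2: 6 segments, perimeter = 2.0710
Total perimeter = 4.142


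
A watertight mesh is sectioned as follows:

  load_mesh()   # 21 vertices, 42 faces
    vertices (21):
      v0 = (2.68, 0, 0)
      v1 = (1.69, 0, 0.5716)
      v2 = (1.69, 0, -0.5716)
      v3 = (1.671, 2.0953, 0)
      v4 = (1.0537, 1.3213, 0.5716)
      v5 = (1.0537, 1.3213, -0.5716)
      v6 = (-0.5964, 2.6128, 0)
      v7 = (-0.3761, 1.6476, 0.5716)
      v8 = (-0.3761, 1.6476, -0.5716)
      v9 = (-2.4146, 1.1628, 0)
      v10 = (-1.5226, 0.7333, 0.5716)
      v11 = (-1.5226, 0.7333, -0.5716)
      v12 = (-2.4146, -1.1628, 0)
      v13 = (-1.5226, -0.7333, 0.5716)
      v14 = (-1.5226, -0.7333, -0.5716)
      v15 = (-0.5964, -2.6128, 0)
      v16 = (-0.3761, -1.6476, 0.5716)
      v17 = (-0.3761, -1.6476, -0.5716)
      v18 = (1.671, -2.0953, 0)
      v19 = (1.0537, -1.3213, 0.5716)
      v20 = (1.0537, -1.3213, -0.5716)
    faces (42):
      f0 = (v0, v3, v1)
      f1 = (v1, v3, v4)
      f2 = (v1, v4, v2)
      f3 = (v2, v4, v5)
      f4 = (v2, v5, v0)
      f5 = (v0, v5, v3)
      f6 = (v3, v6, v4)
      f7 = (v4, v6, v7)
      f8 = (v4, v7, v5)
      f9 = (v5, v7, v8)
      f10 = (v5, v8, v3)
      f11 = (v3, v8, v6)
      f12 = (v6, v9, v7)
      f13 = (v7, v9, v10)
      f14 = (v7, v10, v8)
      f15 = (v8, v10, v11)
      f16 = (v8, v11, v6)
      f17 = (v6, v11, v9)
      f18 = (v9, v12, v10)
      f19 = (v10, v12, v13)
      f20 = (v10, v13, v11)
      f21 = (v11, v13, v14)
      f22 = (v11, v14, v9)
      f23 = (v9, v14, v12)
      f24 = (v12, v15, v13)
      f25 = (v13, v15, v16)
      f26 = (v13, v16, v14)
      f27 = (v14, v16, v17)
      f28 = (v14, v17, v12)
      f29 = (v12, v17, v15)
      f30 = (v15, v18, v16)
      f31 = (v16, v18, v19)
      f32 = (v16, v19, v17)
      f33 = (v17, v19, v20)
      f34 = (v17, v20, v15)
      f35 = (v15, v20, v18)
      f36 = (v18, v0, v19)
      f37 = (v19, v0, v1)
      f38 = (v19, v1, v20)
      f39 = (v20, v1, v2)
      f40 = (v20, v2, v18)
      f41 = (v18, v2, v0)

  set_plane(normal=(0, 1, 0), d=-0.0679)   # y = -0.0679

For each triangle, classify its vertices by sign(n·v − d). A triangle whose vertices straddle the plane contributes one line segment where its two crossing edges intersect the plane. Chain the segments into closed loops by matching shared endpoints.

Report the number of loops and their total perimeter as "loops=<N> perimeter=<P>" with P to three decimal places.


Straddling triangles (12 of 42):
  (v9,v12,v10) [+-+] → (-2.4146, -0.0679, 0)–(-1.89952, -0.0679, 0.33007)  len=0.6118
  (v10,v12,v13) [+--] → (-1.89952, -0.0679, 0.33007)–(-1.5226, -0.0679, 0.5716)  len=0.4477
  (v10,v13,v11) [+-+] → (-1.5226, -0.0679, 0.5716)–(-1.5226, -0.0679, 0.0529274)  len=0.5187
  (v11,v13,v14) [+--] → (-1.5226, -0.0679, 0.0529274)–(-1.5226, -0.0679, -0.5716)  len=0.6245
  (v11,v14,v9) [+-+] → (-1.5226, -0.0679, -0.5716)–(-1.83563, -0.0679, -0.371008)  len=0.3718
  (v9,v14,v12) [+--] → (-1.83563, -0.0679, -0.371008)–(-2.4146, -0.0679, 0)  len=0.6876
  (v18,v0,v19) [-+-] → (2.6473, -0.0679, 0)–(2.59643, -0.0679, 0.0293738)  len=0.0587
  (v19,v0,v1) [-++] → (2.59643, -0.0679, 0.0293738)–(1.6573, -0.0679, 0.5716)  len=1.0844
  (v19,v1,v20) [-+-] → (1.6573, -0.0679, 0.5716)–(1.6573, -0.0679, 0.512852)  len=0.0587
  (v20,v1,v2) [-++] → (1.6573, -0.0679, 0.512852)–(1.6573, -0.0679, -0.5716)  len=1.0845
  (v20,v2,v18) [-+-] → (1.6573, -0.0679, -0.5716)–(1.68938, -0.0679, -0.553077)  len=0.0370
  (v18,v2,v0) [-++] → (1.68938, -0.0679, -0.553077)–(2.6473, -0.0679, 0)  len=1.1061

Chained into 2 loop(s):
  loop 1: 6 segments, perimeter = 3.2621
  loop 2: 6 segments, perimeter = 3.4295
Total perimeter = 6.692

loops=2 perimeter=6.692


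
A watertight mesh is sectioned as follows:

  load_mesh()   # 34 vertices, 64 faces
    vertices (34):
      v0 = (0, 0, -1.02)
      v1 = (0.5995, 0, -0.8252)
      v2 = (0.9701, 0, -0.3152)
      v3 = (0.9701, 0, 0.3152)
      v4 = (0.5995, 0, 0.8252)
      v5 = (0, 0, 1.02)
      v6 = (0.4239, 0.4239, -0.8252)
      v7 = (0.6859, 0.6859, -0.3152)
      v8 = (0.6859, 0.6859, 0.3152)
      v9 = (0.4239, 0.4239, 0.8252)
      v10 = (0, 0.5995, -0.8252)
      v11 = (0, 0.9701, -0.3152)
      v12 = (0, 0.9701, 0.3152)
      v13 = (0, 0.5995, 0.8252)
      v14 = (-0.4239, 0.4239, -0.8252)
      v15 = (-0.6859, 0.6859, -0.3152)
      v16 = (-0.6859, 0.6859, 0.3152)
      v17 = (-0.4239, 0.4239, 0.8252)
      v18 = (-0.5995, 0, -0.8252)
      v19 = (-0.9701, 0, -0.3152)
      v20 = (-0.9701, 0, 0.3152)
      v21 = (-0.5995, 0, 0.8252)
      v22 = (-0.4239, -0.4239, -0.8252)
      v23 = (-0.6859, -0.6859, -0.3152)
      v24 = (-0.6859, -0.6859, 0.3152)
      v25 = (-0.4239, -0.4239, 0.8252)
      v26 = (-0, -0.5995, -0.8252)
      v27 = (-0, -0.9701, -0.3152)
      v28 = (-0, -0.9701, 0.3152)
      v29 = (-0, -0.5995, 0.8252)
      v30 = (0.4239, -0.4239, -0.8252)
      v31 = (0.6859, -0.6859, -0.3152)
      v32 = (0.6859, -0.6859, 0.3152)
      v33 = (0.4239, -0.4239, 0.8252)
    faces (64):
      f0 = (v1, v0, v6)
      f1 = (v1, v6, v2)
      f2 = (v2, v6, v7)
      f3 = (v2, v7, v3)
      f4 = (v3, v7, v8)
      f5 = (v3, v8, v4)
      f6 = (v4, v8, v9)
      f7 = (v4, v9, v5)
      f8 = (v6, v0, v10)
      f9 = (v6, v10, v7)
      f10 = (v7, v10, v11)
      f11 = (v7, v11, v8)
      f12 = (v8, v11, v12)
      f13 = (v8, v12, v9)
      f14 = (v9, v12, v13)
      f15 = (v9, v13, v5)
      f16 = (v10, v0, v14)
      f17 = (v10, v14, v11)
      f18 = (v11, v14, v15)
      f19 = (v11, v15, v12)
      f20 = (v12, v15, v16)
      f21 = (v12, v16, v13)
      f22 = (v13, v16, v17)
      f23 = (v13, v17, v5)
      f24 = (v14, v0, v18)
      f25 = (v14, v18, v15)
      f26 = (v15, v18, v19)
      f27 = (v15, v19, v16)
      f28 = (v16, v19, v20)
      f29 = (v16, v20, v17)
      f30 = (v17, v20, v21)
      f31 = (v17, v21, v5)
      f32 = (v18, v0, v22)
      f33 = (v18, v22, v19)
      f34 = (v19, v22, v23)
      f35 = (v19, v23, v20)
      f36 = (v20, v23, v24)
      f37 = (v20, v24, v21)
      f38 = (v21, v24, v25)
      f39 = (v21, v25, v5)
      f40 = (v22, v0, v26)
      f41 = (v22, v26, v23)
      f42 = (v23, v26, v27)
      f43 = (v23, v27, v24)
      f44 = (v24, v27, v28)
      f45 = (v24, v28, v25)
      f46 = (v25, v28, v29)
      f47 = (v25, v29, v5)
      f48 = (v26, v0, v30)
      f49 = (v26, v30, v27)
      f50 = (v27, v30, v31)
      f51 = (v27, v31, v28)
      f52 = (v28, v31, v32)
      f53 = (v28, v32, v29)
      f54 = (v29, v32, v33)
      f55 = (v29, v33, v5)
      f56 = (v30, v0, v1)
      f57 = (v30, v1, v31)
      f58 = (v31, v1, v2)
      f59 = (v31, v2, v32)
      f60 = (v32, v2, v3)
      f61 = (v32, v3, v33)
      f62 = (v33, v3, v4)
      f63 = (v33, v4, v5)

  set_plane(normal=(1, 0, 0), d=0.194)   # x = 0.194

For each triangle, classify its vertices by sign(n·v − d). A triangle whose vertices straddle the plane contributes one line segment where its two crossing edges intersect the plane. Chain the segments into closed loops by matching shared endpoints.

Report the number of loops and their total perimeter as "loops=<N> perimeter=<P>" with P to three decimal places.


loops=1 perimeter=5.933

Straddling triangles (20 of 64):
  (v1,v0,v6) [+-+] → (0.194, 0, -0.956962)–(0.194, 0.194, -0.930849)  len=0.1957
  (v4,v9,v5) [++-] → (0.194, 0.194, 0.930849)–(0.194, 0, 0.956962)  len=0.1957
  (v6,v0,v10) [+--] → (0.194, 0.194, -0.930849)–(0.194, 0.519136, -0.8252)  len=0.3419
  (v6,v10,v7) [+-+] → (0.194, 0.519136, -0.8252)–(0.194, 0.623937, -0.680952)  len=0.1783
  (v7,v10,v11) [+--] → (0.194, 0.623937, -0.680952)–(0.194, 0.889717, -0.3152)  len=0.4521
  (v7,v11,v8) [+-+] → (0.194, 0.889717, -0.3152)–(0.194, 0.889717, -0.136898)  len=0.1783
  (v8,v11,v12) [+--] → (0.194, 0.889717, -0.136898)–(0.194, 0.889717, 0.3152)  len=0.4521
  (v8,v12,v9) [+-+] → (0.194, 0.889717, 0.3152)–(0.194, 0.720129, 0.548604)  len=0.2885
  (v9,v12,v13) [+--] → (0.194, 0.720129, 0.548604)–(0.194, 0.519136, 0.8252)  len=0.3419
  (v9,v13,v5) [+--] → (0.194, 0.519136, 0.8252)–(0.194, 0.194, 0.930849)  len=0.3419
  (v26,v0,v30) [--+] → (0.194, -0.194, -0.930849)–(0.194, -0.519136, -0.8252)  len=0.3419
  (v26,v30,v27) [-+-] → (0.194, -0.519136, -0.8252)–(0.194, -0.720129, -0.548604)  len=0.3419
  (v27,v30,v31) [-++] → (0.194, -0.720129, -0.548604)–(0.194, -0.889717, -0.3152)  len=0.2885
  (v27,v31,v28) [-+-] → (0.194, -0.889717, -0.3152)–(0.194, -0.889717, 0.136898)  len=0.4521
  (v28,v31,v32) [-++] → (0.194, -0.889717, 0.136898)–(0.194, -0.889717, 0.3152)  len=0.1783
  (v28,v32,v29) [-+-] → (0.194, -0.889717, 0.3152)–(0.194, -0.623937, 0.680952)  len=0.4521
  (v29,v32,v33) [-++] → (0.194, -0.623937, 0.680952)–(0.194, -0.519136, 0.8252)  len=0.1783
  (v29,v33,v5) [-+-] → (0.194, -0.519136, 0.8252)–(0.194, -0.194, 0.930849)  len=0.3419
  (v30,v0,v1) [+-+] → (0.194, -0.194, -0.930849)–(0.194, 0, -0.956962)  len=0.1957
  (v33,v4,v5) [++-] → (0.194, 0, 0.956962)–(0.194, -0.194, 0.930849)  len=0.1957

Chained into 1 loop(s):
  loop 1: 20 segments, perimeter = 5.9330
Total perimeter = 5.933
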